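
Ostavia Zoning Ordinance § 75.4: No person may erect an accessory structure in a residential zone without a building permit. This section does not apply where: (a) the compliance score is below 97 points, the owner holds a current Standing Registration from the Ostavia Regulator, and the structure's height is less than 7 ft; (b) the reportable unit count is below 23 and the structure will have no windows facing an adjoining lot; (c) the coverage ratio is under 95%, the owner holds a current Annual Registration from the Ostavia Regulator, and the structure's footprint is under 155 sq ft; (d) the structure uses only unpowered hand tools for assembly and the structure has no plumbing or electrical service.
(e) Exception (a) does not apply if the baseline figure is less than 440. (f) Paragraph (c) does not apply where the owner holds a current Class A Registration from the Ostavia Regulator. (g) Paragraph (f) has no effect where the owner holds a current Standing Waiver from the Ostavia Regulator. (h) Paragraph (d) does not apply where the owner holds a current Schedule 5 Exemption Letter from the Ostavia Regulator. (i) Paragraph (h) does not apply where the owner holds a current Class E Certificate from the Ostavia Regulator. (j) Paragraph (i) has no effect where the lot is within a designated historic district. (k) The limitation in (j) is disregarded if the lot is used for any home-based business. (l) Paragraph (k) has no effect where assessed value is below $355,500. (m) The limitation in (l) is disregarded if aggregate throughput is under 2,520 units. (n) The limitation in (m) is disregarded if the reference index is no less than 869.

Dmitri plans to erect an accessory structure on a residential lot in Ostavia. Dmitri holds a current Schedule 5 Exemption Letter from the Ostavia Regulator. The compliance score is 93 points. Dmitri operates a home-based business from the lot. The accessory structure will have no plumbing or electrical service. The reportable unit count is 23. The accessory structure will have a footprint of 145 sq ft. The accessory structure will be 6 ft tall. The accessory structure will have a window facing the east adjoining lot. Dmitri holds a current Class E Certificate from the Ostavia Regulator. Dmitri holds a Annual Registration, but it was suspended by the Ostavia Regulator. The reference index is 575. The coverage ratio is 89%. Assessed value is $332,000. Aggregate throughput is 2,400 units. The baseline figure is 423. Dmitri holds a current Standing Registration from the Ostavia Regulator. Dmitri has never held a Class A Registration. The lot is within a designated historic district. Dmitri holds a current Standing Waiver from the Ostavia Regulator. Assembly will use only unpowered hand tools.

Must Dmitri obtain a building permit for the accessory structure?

Exception (a) is satisfied on its face — the compliance score is 93 points, below the 97 points limit; a current Standing Registration is held; the structure's height is 6 ft, less than the 7 ft limit. However, paragraph (e) must be considered: (e) is triggered — the baseline figure is 423, less than the 440 limit. (a) is therefore removed.
Exception (b) fails — the reportable unit count is 23, not below 23.
Exception (c) requires that the owner holds a current Annual Registration from the Ostavia Regulator; but the Annual Registration is not current, so (c) is unavailable.
Exception (d): assembly uses only hand tools; there is no plumbing or electrical service — every condition holds. Under paragraphs (h)–(n): (h) would limit (d) — a current Schedule 5 Exemption Letter is held — but (i) sets (h) aside: (i) operates against (h): a current Class E Certificate is held. (j) operates (the lot is in a historic district), but is displaced by (k): (k) operates against (j): a home-based business operates on the lot. (l) would limit (k) — assessed value is $332,000, below the $355,500 limit — but (m) sets (l) aside: (m) operates against (l): aggregate throughput is 2,400 units, under the 2,520 units limit. (n), which would lift (m), is inapplicable — the reference index is 575, short of 869. So (d) applies.

No — exception (d) applies; Dmitri does not need a building permit.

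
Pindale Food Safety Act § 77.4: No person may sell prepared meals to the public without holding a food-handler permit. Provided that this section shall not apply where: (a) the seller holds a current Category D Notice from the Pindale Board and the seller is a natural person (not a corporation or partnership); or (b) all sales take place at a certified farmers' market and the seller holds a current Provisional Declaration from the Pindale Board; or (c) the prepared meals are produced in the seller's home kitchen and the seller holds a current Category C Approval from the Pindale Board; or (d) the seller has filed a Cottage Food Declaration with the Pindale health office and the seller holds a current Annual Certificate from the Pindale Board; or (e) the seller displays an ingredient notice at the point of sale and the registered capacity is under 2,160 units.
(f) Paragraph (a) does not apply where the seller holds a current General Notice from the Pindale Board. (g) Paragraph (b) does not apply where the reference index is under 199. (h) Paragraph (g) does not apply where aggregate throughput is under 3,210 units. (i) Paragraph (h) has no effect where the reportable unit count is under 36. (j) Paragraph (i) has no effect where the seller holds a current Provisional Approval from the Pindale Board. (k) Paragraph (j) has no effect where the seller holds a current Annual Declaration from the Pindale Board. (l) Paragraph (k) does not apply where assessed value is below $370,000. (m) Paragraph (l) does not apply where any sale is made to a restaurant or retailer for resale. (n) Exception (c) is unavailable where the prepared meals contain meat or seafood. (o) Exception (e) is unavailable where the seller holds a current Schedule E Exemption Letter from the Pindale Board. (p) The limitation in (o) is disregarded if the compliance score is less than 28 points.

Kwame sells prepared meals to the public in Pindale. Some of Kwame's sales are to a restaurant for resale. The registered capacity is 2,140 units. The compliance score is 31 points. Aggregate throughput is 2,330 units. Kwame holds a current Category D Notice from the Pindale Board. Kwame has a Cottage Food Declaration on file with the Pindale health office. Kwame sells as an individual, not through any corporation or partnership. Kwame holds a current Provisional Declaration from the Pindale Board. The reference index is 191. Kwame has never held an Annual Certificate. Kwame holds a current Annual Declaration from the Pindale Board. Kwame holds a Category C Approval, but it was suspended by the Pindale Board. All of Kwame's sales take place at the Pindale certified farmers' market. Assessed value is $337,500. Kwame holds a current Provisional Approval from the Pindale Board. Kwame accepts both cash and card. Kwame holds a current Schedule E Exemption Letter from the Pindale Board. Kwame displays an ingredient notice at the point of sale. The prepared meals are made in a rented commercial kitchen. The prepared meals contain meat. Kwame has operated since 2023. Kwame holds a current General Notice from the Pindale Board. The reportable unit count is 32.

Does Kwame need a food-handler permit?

Yes — Kwame must hold a food-handler permit.

Exception (a)'s conditions are all satisfied: a current Category D Notice is held; the seller is a natural person. However, paragraph (f) must be considered: (f) operates — a current General Notice is held. So (a) is unavailable.
Exception (b): all sales are at a certified farmers' market; a current Provisional Declaration is held — every condition holds. But applying paragraphs (g)–(m): (g) operates against (b): the reference index is 191, under the 199 limit. (h) is triggered (aggregate throughput is 2,330 units, under the 3,210 units limit), but yields to (i): (i) operates against (h): the reportable unit count is 32, under the 36 limit. (j) operates (a current Provisional Approval is held), but is displaced by (k): (k) operates against (j): a current Annual Declaration is held. (l) would limit (k) — assessed value is $337,500, below the $370,000 limit — but (m) sets (l) aside: (m) operates against (l): some sales are to a restaurant for resale. Exception (b) does not apply.
Exception (c) fails — the prepared meals are made in a commercial kitchen, not a home kitchen.
Exception (d) requires that the seller holds a current Annual Certificate from the Pindale Board; but the Annual Certificate is not current, so (d) is unavailable.
Exception (e)'s conditions are all satisfied: an ingredient notice is displayed; the registered capacity is 2,140 units, under the 2,160 units limit. But applying paragraphs (o)–(p): (o) operates against (e): a current Schedule E Exemption Letter is held. (p) is not triggered (the compliance score is 31 points, not less than 28 points), so (o) stands. So (e) is unavailable.
None of the exceptions is available; § 77.4 applies in full.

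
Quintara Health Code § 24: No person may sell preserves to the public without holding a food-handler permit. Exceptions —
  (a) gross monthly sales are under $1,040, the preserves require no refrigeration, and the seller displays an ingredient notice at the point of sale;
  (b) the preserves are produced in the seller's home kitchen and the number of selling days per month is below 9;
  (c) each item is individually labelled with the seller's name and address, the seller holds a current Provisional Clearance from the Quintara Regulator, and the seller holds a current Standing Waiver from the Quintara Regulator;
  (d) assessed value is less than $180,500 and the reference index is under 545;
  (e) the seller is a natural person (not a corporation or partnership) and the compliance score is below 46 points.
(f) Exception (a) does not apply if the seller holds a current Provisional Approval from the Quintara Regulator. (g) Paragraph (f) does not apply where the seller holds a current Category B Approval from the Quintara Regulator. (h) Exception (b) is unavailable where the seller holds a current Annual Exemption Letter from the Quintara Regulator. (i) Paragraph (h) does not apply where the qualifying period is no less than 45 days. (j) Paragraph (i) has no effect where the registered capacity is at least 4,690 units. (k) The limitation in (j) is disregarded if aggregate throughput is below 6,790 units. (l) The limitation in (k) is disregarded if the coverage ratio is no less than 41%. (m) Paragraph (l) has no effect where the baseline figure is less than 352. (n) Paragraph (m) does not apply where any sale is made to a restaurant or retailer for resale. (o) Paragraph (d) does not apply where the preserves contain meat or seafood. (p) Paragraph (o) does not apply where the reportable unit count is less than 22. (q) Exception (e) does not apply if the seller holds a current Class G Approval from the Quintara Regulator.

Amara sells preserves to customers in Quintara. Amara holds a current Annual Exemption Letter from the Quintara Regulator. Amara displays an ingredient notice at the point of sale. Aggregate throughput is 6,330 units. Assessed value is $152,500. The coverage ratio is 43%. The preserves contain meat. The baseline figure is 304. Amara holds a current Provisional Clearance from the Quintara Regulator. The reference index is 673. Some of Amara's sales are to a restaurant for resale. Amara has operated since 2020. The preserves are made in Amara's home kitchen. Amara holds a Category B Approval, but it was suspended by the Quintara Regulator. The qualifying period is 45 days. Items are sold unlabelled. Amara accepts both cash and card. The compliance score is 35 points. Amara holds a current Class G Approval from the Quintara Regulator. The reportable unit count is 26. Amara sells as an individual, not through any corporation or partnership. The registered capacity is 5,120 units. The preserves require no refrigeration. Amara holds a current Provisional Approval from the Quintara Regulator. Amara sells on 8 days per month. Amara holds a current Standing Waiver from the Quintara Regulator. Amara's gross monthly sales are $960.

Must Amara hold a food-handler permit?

All of (a)'s requirements are met (gross monthly sales are $960, under the $1,040 limit; the preserves are shelf-stable; an ingredient notice is displayed). However, paragraphs (f)–(g) must be considered: (f) is engaged — a current Provisional Approval is held. (g) is inapplicable (no current Category B Approval is held), so (f) stands. (a) is therefore removed.
Exception (b): the preserves are home-kitchen produced; the number of selling days per month is 8, below the 9 limit — every condition holds. But applying paragraphs (h)–(n): (h) operates against (b): a current Annual Exemption Letter is held. (i) would limit (h) — the qualifying period is 45 days, meeting the 45 days threshold — but (j) sets (i) aside: (j) operates against (i): the registered capacity is 5,120 units, meeting the 4,690 units threshold. (k) is engaged (aggregate throughput is 6,330 units, below the 6,790 units limit), but yields to (l): (l) applies — the coverage ratio is 43%, meeting the 41% threshold. (m) is engaged (the baseline figure is 304, less than the 352 limit), but is overridden by (n): (n) operates against (m): some sales are to a restaurant for resale. Exception (b) does not apply.
Exception (c) requires that each item is individually labelled with the seller's name and address; but items are sold unlabelled, so (c) is unavailable.
Exception (d) requires that the reference index is under 545; but the reference index is 673, not under 545, so (d) is unavailable.
Exception (e): the seller is a natural person; the compliance score is 35 points, below the 46 points limit — every condition holds. However, paragraph (q) must be considered: (q) operates against (e): a current Class G Approval is held. (e) is therefore removed.
Every exception is unavailable, so the rule governs.

Yes — Amara must hold a food-handler permit.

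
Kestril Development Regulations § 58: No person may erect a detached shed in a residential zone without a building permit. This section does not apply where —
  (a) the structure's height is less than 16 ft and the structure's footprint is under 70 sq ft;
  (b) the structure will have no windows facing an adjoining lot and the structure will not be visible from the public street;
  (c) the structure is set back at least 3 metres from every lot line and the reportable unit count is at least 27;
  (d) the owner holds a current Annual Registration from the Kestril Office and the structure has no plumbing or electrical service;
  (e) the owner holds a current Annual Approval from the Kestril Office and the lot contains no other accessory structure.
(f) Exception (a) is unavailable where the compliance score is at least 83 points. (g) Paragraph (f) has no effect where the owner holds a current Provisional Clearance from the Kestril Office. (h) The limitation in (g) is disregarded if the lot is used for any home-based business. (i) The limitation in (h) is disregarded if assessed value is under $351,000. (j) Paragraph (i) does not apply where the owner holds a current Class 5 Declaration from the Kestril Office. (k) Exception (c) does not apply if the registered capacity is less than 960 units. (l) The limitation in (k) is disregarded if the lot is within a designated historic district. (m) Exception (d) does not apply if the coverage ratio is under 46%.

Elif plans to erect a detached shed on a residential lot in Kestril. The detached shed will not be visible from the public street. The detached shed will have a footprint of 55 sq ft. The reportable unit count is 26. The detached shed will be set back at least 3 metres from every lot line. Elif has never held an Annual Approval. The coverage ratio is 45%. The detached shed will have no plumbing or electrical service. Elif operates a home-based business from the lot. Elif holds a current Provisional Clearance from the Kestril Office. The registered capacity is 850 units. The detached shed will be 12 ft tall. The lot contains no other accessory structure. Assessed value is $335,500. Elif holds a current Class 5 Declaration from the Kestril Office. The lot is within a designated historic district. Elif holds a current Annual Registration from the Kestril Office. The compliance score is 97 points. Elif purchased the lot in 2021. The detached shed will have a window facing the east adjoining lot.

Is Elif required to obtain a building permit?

All of (a)'s requirements are met (the structure's height is 12 ft, less than the 16 ft limit; the structure's footprint is 55 sq ft, under the 70 sq ft limit). However, paragraphs (f)–(j) must be considered: (f) operates against (a): the compliance score is 97 points, meeting the 83 points threshold. (g) operates (a current Provisional Clearance is held), but yields to (h): (h) operates against (g): a home-based business operates on the lot. (i) would limit (h) — assessed value is $335,500, under the $351,000 limit — but (j) sets (i) aside: (j) operates against (i): a current Class 5 Declaration is held. So (a) is unavailable.
Exception (b) does not apply: a window faces an adjoining lot.
Exception (c) requires that the reportable unit count is at least 27; but the reportable unit count is 26, short of 27, so (c) is unavailable.
Exception (d): a current Annual Registration is held; there is no plumbing or electrical service — every condition holds. But: (m) operates — the coverage ratio is 45%, under the 46% limit. Exception (d) does not apply.
Exception (e) requires that the owner holds a current Annual Approval from the Kestril Office; but there is no Annual Approval in force, so (e) is unavailable.
None of the exceptions is available; § 58 applies in full.

Yes — Elif must obtain a building permit.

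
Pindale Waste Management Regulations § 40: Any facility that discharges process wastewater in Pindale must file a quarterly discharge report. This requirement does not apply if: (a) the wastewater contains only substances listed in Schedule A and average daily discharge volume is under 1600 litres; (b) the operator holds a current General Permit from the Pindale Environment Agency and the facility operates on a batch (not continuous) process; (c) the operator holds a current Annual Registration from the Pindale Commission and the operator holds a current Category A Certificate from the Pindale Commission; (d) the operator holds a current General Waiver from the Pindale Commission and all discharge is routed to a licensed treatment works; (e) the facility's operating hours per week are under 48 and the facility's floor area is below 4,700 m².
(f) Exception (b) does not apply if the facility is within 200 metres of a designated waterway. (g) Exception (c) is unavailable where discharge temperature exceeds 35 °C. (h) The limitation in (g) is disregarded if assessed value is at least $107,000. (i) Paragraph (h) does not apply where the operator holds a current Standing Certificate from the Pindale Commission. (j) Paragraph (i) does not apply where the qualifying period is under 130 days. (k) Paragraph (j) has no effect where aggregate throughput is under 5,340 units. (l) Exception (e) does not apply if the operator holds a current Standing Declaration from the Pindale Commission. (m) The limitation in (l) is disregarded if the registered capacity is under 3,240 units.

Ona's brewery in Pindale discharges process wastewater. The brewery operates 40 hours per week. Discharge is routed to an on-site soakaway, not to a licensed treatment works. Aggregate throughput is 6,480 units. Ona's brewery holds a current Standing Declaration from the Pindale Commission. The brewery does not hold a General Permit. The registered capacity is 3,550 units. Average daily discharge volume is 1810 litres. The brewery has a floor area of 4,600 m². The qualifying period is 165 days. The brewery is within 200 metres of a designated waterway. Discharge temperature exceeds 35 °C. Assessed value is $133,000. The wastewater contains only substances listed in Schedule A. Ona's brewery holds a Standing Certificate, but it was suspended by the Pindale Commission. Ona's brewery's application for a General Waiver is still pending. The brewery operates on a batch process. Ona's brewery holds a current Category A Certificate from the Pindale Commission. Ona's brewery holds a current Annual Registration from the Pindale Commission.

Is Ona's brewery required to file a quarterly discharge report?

No — exception (c) applies; Ona's brewery is not required to file a quarterly discharge report.

Exception (a) requires that average daily discharge volume is under 1600 litres; but average daily discharge volume is 1810 litres, not under 1600 litres, so (a) is unavailable.
Exception (b) fails — no General Permit is held.
All of (c)'s requirements are met (a current Annual Registration is held; a current Category A Certificate is held). Considering the limiting provisions: (g) would limit (c) — discharge temperature exceeds 35 °C — but (h) sets (g) aside: (h) operates against (g): assessed value is $133,000, meeting the $107,000 threshold. (i) is not triggered (there is no Standing Certificate in force), so (h) stands. (c) remains available.
Exception (d) requires that the operator holds a current General Waiver from the Pindale Commission; but there is no General Waiver in force, so (d) is unavailable.
Exception (e)'s conditions are all satisfied: the facility's operating hours per week are 40, under the 48 limit; the facility's floor area is 4,600 m², below the 4,700 m² limit. Turning to paragraphs (l)–(m): (l) is engaged — a current Standing Declaration is held. (m) is inapplicable (the registered capacity is 3,550 units, not under 3,240 units), so (l) stands. Exception (e) does not apply.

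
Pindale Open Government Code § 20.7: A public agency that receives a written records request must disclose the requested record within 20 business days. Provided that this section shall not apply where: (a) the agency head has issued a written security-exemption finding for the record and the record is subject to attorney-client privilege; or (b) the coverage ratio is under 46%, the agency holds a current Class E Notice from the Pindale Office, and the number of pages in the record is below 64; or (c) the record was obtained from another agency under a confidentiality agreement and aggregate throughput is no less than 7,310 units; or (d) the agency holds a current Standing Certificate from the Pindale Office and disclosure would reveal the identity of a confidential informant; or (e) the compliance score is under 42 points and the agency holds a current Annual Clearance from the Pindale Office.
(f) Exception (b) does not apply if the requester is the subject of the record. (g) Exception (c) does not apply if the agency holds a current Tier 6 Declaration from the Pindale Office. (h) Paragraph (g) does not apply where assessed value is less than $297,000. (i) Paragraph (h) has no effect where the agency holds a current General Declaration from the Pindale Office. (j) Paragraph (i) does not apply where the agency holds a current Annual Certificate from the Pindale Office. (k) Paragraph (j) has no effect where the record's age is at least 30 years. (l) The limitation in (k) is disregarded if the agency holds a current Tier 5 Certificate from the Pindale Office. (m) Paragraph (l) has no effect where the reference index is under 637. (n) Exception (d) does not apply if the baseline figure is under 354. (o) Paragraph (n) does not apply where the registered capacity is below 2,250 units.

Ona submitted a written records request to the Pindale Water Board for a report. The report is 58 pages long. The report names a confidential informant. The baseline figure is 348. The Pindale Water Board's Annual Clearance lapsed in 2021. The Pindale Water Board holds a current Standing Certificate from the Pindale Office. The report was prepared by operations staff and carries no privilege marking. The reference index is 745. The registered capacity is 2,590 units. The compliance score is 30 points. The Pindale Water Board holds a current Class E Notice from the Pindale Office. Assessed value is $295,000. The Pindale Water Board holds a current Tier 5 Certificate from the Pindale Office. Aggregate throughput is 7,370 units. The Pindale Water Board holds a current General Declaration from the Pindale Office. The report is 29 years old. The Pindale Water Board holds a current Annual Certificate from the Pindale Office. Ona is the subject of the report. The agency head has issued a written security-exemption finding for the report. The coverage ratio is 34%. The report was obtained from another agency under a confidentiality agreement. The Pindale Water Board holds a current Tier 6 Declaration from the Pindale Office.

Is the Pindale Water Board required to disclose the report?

Exception (a) requires that the record is subject to attorney-client privilege; but the report carries no privilege marking, so (a) is unavailable.
Exception (b) is satisfied on its face — the coverage ratio is 34%, under the 46% limit; a current Class E Notice is held; the number of pages in the record is 58, below the 64 limit. Turning to paragraph (f): (f) is engaged — Ona is the subject of the report. So (b) is unavailable.
All of (c)'s requirements are met (the report was obtained under a confidentiality agreement; aggregate throughput is 7,370 units, meeting the 7,310 units threshold). Under paragraphs (g)–(m): (g) operates (a current Tier 6 Declaration is held), but is overridden by (h): (h) is triggered — assessed value is $295,000, less than the $297,000 limit. (i) is engaged (a current General Declaration is held), but is itself disapplied by (j): (j) operates against (i): a current Annual Certificate is held. (k), which would lift (j), is inapplicable — the record's age is 29 years, short of 30 years. So (c) applies.
Exception (d)'s conditions are all satisfied: a current Standing Certificate is held; the report names a confidential informant. But: (n) operates — the baseline figure is 348, under the 354 limit. (o), which would lift (n), is inapplicable — the registered capacity is 2,590 units, not below 2,250 units. So (d) is unavailable.
Exception (e) fails — there is no Annual Clearance in force.

No — exception (c) applies; the Pindale Water Board is not required to disclose the report.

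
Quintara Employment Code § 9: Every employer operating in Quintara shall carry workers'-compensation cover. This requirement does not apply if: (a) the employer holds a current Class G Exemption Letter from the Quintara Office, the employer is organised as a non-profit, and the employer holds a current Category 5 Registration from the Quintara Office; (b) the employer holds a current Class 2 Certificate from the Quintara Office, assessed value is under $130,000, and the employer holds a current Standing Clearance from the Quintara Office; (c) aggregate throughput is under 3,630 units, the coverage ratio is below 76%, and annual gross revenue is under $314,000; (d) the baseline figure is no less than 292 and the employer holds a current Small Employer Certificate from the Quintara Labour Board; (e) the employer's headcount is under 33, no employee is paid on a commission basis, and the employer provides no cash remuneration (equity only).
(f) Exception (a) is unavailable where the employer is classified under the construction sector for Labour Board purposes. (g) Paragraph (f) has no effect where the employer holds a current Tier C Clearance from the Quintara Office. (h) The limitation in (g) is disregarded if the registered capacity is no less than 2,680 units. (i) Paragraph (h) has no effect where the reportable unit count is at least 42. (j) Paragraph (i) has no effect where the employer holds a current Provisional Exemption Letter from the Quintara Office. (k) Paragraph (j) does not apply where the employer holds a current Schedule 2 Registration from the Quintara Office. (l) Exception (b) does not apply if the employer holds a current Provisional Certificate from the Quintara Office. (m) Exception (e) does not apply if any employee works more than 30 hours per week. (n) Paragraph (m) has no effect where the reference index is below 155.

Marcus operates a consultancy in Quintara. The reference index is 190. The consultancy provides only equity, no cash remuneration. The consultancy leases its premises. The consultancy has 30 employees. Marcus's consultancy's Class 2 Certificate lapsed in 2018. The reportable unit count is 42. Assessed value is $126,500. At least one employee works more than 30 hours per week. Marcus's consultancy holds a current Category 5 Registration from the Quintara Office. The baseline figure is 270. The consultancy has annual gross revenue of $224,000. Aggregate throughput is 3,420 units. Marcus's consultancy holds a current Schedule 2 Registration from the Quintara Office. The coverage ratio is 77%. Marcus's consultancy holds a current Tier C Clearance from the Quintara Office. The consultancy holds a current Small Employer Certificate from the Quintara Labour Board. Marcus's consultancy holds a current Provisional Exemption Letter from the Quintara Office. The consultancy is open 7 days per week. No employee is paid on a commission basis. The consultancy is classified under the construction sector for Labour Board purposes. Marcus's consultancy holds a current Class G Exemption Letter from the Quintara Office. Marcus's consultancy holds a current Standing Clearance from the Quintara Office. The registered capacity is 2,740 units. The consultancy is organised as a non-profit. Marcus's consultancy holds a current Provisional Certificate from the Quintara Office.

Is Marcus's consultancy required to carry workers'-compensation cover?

No — exception (a) applies; Marcus's consultancy is not required to carry workers'-compensation cover.

Exception (a): a current Class G Exemption Letter is held; the employer is a non-profit; a current Category 5 Registration is held — every condition holds. Applying paragraphs (f)–(k): (f) would limit (a) — the consultancy is classified under the construction sector — but (g) sets (f) aside: (g) is triggered — a current Tier C Clearance is held. (h) would limit (g) — the registered capacity is 2,740 units, meeting the 2,680 units threshold — but (i) sets (h) aside: (i) is triggered — the reportable unit count is 42, meeting the 42 threshold. (j) would limit (i) — a current Provisional Exemption Letter is held — but (k) sets (j) aside: (k) operates — a current Schedule 2 Registration is held. So (a) applies.
Exception (b) requires that the employer holds a current Class 2 Certificate from the Quintara Office; but the Class 2 Certificate is not current, so (b) is unavailable.
Exception (c) requires that the coverage ratio is below 76%; but the coverage ratio is 77%, not below 76%, so (c) is unavailable.
Exception (d) fails — the baseline figure is 270, short of 292.
All of (e)'s requirements are met (the employer's headcount is 30, under the 33 limit; no employee is paid on commission; remuneration is equity-only). But: (m) applies — at least one employee exceeds 30 hours/week. (n), which would lift (m), is inapplicable — the reference index is 190, not below 155. Exception (e) does not apply.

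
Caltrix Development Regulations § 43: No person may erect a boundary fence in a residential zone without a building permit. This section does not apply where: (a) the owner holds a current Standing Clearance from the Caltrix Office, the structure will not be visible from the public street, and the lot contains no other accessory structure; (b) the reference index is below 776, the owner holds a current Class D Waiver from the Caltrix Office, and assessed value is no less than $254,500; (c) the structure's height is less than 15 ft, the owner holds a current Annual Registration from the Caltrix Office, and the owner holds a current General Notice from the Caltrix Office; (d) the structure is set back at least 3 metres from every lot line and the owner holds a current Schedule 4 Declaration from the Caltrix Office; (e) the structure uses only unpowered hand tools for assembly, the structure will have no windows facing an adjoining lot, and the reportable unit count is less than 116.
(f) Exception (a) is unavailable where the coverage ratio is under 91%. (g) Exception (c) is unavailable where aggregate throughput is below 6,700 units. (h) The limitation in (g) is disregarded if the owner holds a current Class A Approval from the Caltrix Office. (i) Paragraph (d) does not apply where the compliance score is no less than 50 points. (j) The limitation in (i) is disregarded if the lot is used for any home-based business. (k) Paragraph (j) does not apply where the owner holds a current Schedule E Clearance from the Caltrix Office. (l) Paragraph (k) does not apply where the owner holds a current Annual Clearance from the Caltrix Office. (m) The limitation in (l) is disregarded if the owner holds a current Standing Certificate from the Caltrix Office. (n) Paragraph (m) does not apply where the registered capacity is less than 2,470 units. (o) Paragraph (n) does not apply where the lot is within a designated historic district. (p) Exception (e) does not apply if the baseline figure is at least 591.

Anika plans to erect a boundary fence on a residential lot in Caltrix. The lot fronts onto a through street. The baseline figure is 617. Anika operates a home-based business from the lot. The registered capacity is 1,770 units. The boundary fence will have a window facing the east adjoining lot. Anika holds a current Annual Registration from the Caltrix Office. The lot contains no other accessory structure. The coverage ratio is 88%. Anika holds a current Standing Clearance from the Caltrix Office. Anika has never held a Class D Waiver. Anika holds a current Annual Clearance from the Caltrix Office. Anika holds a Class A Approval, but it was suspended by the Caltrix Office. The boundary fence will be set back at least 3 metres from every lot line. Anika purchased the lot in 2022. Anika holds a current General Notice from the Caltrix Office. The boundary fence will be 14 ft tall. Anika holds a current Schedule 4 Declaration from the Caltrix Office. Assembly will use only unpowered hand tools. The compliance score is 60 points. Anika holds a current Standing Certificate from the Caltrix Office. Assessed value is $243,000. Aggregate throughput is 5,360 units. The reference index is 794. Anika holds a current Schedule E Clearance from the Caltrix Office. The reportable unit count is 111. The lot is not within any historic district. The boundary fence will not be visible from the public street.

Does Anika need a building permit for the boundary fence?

No — exception (d) applies; Anika does not need a building permit.

All of (a)'s requirements are met (a current Standing Clearance is held; the structure will not be visible from the street; the lot has no other accessory structure). Turning to paragraph (f): (f) operates against (a): the coverage ratio is 88%, under the 91% limit. So (a) is unavailable.
Exception (b) does not apply: the reference index is 794, not below 776.
Exception (c): the structure's height is 14 ft, less than the 15 ft limit; a current Annual Registration is held; a current General Notice is held — every condition holds. However, paragraphs (g)–(h) must be considered: (g) operates against (c): aggregate throughput is 5,360 units, below the 6,700 units limit. (h) does not operate here (the Class A Approval is not current), so (g) stands. Exception (c) does not apply.
All of (d)'s requirements are met (the setback is at least 3 m on every side; a current Schedule 4 Declaration is held). Under paragraphs (i)–(o): (i) is engaged (the compliance score is 60 points, meeting the 50 points threshold), but is itself disapplied by (j): (j) applies — a home-based business operates on the lot. (k) operates (a current Schedule E Clearance is held), but is overridden by (l): (l) operates against (k): a current Annual Clearance is held. (m) would limit (l) — a current Standing Certificate is held — but (n) sets (m) aside: (n) operates against (m): the registered capacity is 1,770 units, less than the 2,470 units limit. (o) does not operate here (the lot is not in a historic district), so (n) stands. (d) remains available.
Exception (e) fails — a window faces an adjoining lot.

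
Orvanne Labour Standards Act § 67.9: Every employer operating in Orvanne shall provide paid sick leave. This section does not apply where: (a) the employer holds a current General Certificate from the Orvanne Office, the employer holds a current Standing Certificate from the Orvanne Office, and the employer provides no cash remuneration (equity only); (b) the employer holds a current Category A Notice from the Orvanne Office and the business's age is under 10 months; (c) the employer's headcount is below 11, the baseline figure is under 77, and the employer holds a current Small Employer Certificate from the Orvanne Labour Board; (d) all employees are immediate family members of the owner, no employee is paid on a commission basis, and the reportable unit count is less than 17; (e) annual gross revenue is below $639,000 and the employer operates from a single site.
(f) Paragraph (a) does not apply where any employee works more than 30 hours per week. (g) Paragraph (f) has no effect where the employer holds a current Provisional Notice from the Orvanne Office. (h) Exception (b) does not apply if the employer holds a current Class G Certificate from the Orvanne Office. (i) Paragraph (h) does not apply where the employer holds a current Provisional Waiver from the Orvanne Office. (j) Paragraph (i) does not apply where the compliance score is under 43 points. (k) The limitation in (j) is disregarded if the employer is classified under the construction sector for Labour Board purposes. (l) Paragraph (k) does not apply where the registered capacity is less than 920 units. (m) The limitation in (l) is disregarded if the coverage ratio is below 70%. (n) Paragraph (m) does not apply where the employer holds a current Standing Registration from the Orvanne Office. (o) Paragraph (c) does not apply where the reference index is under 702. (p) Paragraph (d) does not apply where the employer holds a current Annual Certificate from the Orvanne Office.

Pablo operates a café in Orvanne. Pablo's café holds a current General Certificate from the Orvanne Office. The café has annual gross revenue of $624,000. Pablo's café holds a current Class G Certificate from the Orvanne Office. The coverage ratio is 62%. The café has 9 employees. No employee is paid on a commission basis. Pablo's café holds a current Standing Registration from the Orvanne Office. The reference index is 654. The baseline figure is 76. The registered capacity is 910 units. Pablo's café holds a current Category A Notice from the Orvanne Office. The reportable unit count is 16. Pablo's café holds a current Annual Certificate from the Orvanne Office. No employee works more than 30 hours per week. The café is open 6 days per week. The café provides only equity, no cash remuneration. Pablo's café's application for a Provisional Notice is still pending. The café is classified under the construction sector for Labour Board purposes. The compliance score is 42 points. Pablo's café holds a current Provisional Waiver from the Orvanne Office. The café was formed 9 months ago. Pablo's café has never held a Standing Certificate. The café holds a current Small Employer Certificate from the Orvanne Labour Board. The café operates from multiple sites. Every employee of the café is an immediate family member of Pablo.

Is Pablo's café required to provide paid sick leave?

Exception (a) does not apply: the Standing Certificate is not current.
Exception (b) is satisfied on its face — a current Category A Notice is held; the business's age is 9 months, under the 10 months limit. But applying paragraphs (h)–(n): (h) is triggered — a current Class G Certificate is held. (i) operates (a current Provisional Waiver is held), but is overridden by (j): (j) operates against (i): the compliance score is 42 points, under the 43 points limit. (k) operates (the café is classified under the construction sector), but yields to (l): (l) operates against (k): the registered capacity is 910 units, less than the 920 units limit. (m) would limit (l) — the coverage ratio is 62%, below the 70% limit — but (n) sets (m) aside: (n) operates — a current Standing Registration is held. Exception (b) does not apply.
Exception (c) is satisfied on its face — the employer's headcount is 9, below the 11 limit; the baseline figure is 76, under the 77 limit; a current Small Employer Certificate is held. But: (o) applies — the reference index is 654, under the 702 limit. (c) is therefore removed.
Exception (d): every employee is an immediate family member; no employee is paid on commission; the reportable unit count is 16, less than the 17 limit — every condition holds. Turning to paragraph (p): (p) operates against (d): a current Annual Certificate is held. Exception (d) does not apply.
Exception (e) fails — the employer operates from multiple sites.
No exception is made out. Pablo's café falls within the general rule.

Yes — Pablo's café must provide paid sick leave.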